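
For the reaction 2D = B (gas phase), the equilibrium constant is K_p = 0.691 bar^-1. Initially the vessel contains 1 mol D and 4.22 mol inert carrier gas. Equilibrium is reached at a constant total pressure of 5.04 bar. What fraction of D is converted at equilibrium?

Let X = conversion of D (basis 1 mol D); extent of reaction ξ = 0.5X.
Moles: n_D = 1 − X; n_B = 0.5X; n_I = 4.22 (inert).
n_T = Σnᵢ = 5.22 − 0.5X.
y_i = n_i/n_T, p_i = y_i·P. K_p = p_B / (p_D^2).
Setting this equal to 0.691 bar^-1 and taking the physical root (0 < X < 1) gives X = 0.439.

X = 0.439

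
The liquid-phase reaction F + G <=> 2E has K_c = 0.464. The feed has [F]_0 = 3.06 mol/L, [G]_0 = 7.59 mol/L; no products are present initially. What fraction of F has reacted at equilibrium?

X = 0.386

Let X = conversion of F; extent ξ = 3.06·X mol/L.
Concentrations: [F] = 3.06 − 3.06X; [G] = 7.59 − 3.06X; [E] = 6.12X.
K_c = [E]^2 / ([F] [G]).
Setting equal to 0.464 and solving for X on (0,1) gives X = 0.386.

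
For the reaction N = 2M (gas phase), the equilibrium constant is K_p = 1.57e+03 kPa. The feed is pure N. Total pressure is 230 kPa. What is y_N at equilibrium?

Let X = conversion of N (basis 1 mol N); extent of reaction ξ = X.
Mole table: n_N = 1 − X; n_M = 2X.
Summing: n_T = 1 + X.
Mole fractions y_i = n_i/n_T; K_p = p_M^2 / (p_N) with p_i = y_i·P.
Equating to 1.57e+03 kPa and solving on 0 < X < 1: X = 0.794.
Then n_N = 0.206, n_T = 1.79, so y_N = 0.115.

y_N = 0.115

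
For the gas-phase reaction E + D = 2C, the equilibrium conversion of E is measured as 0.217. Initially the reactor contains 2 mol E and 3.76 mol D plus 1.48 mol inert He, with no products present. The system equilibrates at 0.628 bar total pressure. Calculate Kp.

Take 2 mol E as basis and let X be its fractional conversion, so ξ = 2X.
At extent ξ: n_E = 2 − 2X; n_D = 3.76 − 2X; n_C = 4X; n_I = 1.48 (inert).
Since Δν = 0, n_T = 7.24 throughout.
At X = 0.217: n_E = 1.57, n_D = 3.33, n_C = 0.868, n_T = 7.24.
p_i = (n_i/n_T)·P. Kp = p_C^2 / (p_E p_D) = 0.145.

Kp = 0.145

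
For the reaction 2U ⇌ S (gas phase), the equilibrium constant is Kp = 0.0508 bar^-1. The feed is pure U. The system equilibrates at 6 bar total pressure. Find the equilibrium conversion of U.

Basis: 1 mol U initially; let X = conversion of U. Extent ξ = 0.5X.
Mole table: n_U = 1 − X; n_S = 0.5X.
Total moles n_T = 1 − 0.5X.
Mole fractions y_i = n_i/n_T; Kp = p_S / (p_U^2) with p_i = y_i·P.
Equating to 0.0508 bar^-1 and solving on 0 < X < 1: X = 0.329.

X = 0.329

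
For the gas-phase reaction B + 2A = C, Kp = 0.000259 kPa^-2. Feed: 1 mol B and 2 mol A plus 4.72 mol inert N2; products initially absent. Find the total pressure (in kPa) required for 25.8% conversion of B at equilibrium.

Let X = conversion of B (basis 1 mol B); extent of reaction ξ = X.
Species balance: n_B = 1 − X; n_A = 2 − 2X; n_C = X; n_I = 4.72 (inert).
n_T = Σnᵢ = 7.72 − 2X.
Kp = p_C / (p_B p_A^2) with p_i = (n_i/n_T)·P.
At X = 0.258: the mole-fraction product g(X) = Π y_i^ν_i = 8.194. Since Kp = g(X)·P^{-2}, P = (g/Kp)^(1/2) = (8.194/0.000259)^(1/2) = 178 kPa.

P = 178 kPa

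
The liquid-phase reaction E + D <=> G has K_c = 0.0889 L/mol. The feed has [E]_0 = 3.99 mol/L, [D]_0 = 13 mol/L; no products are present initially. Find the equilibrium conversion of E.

X = 0.495

Let X = conversion of E; extent ξ = 3.99·X mol/L.
Concentrations: [E] = 3.99 − 3.99X; [D] = 13 − 3.99X; [G] = 3.99X.
K_c = [G] / ([E] [D]).
Setting equal to 0.0889 and solving for X on (0,1) gives X = 0.495.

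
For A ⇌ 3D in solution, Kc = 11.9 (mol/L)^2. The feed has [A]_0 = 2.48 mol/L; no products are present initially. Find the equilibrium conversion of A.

X = 0.358

Let X = conversion of A; extent ξ = 2.48·X mol/L.
Concentrations: [A] = 2.48 − 2.48X; [D] = 7.44X.
Kc = [D]^3 / ([A]).
Solving Kc = 11.9 for X ∈ (0,1): X = 0.358.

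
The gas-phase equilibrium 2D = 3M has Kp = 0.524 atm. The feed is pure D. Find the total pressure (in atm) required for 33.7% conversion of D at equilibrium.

P = 2.08 atm

Let X = conversion of D (basis 1 mol D); extent of reaction ξ = 0.5X.
Moles: n_D = 1 − X; n_M = 1.5X.
Total moles n_T = 1 + 0.5X.
Kp = p_M^3 / (p_D^2) with p_i = (n_i/n_T)·P.
At X = 0.337: the mole-fraction product g(X) = Π y_i^ν_i = 0.2515. Since Kp = g(X)·P^{1}, P = (Kp/g)^(1/1) = (0.524/0.2515)^(1/1) = 2.08 atm.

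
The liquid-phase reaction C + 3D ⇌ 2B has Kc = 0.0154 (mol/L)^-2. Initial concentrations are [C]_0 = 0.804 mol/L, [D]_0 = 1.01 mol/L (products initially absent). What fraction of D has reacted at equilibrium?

Let X = conversion of D; extent ξ = 1.01X/3 mol/L.
Concentrations: [C] = 0.804 − 0.337X; [D] = 1.01 − 1.01X; [B] = 0.673X.
Kc = [B]^2 / ([C] [D]^3).
This equals 0.0154 at X = 0.132 (the root in 0 < X < 1).

X = 0.132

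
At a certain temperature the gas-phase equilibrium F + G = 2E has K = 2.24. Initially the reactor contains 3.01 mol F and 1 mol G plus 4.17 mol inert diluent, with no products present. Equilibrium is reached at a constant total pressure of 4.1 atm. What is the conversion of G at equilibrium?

X = 0.664

Basis: 1 mol G initially; let X = conversion of G. Extent ξ = X.
Species balance: n_F = 3.01 − X; n_G = 1 − X; n_E = 2X; n_I = 4.17 (inert).
Total moles n_T = 8.18 (Δν = 0, constant).
With p_i = (n_i/n_T)P, K = p_E^2 / (p_F p_G).
This yields a degree-2 equation in X; solving on (0,1), X = 0.664.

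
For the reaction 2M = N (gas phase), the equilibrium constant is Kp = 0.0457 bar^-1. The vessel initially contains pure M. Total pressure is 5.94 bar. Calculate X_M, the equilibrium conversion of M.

X = 0.308

Basis: 1 mol M initially; let X = conversion of M. Extent ξ = 0.5X.
Species balance: n_M = 1 − X; n_N = 0.5X.
Summing: n_T = 1 − 0.5X.
With p_i = (n_i/n_T)P, Kp = p_N / (p_M^2).
Setting this equal to 0.0457 bar^-1 and taking the physical root (0 < X < 1) gives X = 0.308.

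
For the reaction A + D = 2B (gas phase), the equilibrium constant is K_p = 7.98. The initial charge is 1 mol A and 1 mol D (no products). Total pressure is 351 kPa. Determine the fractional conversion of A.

X = 0.585

Let X = conversion of A (basis 1 mol A); extent of reaction ξ = X.
At extent ξ: n_A = 1 − X; n_D = 1 − X; n_B = 2X.
Since Δν = 0, n_T = 2 throughout.
y_i = n_i/n_T, p_i = y_i·P. K_p = p_B^2 / (p_A p_D).
Setting this equal to 7.98 and taking the physical root (0 < X < 1) gives X = 0.585.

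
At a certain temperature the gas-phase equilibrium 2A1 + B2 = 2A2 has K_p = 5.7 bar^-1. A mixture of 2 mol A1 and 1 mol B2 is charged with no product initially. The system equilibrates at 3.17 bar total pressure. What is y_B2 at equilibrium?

Take 2 mol A1 as basis and let X be its fractional conversion, so ξ = X.
Mole table: n_A1 = 2 − 2X; n_B2 = 1 − X; n_A2 = 2X.
Total moles n_T = 3 − X.
With p_i = (n_i/n_T)P, K_p = p_A2^2 / (p_A1^2 p_B2).
This yields a degree-3 equation in X; solving on (0,1), X = 0.627.
Then n_B2 = 0.373, n_T = 2.37, so y_B2 = 0.157.

y_B2 = 0.157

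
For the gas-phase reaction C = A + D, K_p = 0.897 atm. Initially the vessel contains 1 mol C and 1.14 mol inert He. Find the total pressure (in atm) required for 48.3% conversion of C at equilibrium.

Take 1 mol C as basis and let X be its fractional conversion, so ξ = X.
Species balance: n_C = 1 − X; n_A = X; n_D = X; n_I = 1.14 (inert).
n_T = Σnᵢ = 2.14 + X.
K_p = p_A p_D / (p_C) with p_i = (n_i/n_T)·P.
At X = 0.483: the mole-fraction product g(X) = Π y_i^ν_i = 0.172. Since K_p = g(X)·P^{1}, P = (K_p/g)^(1/1) = (0.897/0.172)^(1/1) = 5.21 atm.

P = 5.21 atm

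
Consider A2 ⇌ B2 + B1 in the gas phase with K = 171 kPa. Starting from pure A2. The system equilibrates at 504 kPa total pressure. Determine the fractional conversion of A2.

X = 0.503

Take 1 mol A2 as basis and let X be its fractional conversion, so ξ = X.
Mole table: n_A2 = 1 − X; n_B2 = X; n_B1 = X.
n_T = Σnᵢ = 1 + X.
With p_i = (n_i/n_T)P, K = p_B2 p_B1 / (p_A2).
This yields a degree-2 equation in X; solving on (0,1), X = 0.503.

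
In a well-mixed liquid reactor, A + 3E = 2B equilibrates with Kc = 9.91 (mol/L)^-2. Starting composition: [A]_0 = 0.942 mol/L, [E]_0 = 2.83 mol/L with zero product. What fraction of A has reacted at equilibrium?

X = 0.700

Let X = conversion of A; extent ξ = 0.942·X mol/L.
Concentrations: [A] = 0.942 − 0.942X; [E] = 2.83 − 2.83X; [B] = 1.88X.
Kc = [B]^2 / ([A] [E]^3).
This equals 9.91 at X = 0.700 (the root in 0 < X < 1).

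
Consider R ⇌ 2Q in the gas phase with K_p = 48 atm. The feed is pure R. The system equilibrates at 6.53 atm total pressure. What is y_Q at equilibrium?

y_Q = 0.892

Basis: 1 mol R initially; let X = conversion of R. Extent ξ = X.
Species balance: n_R = 1 − X; n_Q = 2X.
Summing: n_T = 1 + X.
y_i = n_i/n_T, p_i = y_i·P. K_p = p_Q^2 / (p_R).
This yields a degree-2 equation in X; solving on (0,1), X = 0.805.
Then n_Q = 1.61, n_T = 1.8, so y_Q = 0.892.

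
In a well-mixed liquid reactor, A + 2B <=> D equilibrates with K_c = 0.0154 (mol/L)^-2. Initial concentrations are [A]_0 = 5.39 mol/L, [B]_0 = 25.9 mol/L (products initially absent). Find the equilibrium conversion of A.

X = 0.818

Let X = conversion of A; extent ξ = 5.39·X mol/L.
Concentrations: [A] = 5.39 − 5.39X; [B] = 25.9 − 10.8X; [D] = 5.39X.
K_c = [D] / ([A] [B]^2).
This equals 0.0154 at X = 0.818 (the root in 0 < X < 1).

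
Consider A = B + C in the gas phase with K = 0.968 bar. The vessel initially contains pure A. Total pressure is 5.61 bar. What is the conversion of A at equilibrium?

X = 0.384

Let X = conversion of A (basis 1 mol A); extent of reaction ξ = X.
At extent ξ: n_A = 1 − X; n_B = X; n_C = X.
Summing: n_T = 1 + X.
With p_i = (n_i/n_T)P, K = p_B p_C / (p_A).
Equating to 0.968 bar and solving on 0 < X < 1: X = 0.384.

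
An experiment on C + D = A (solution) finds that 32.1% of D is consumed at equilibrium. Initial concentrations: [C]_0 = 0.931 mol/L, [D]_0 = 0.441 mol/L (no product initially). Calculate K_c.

Let X = conversion of D.
Concentrations: [C] = 0.931 − 0.441X; [D] = 0.441 − 0.441X; [A] = 0.441X.
At X = 0.321: [C] = 0.789, [D] = 0.299, [A] = 0.142.
K_c = [A] / ([C] [D]) = 0.599 L/mol.

K_c = 0.599 L/mol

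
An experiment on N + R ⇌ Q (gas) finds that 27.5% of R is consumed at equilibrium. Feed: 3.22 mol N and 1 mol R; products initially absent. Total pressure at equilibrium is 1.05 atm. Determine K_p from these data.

Let X = conversion of R (basis 1 mol R); extent of reaction ξ = X.
Species balance: n_N = 3.22 − X; n_R = 1 − X; n_Q = X.
Total moles n_T = 4.22 − X.
At X = 0.275: n_N = 2.95, n_R = 0.725, n_Q = 0.275, n_T = 3.95.
p_i = (n_i/n_T)·P. K_p = p_Q / (p_N p_R) = 0.484 atm^-1.

K_p = 0.484 atm^-1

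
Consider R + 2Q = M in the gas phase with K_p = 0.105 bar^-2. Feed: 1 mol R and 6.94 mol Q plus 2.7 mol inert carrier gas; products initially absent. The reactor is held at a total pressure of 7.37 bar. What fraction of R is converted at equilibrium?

X = 0.674

Let X = conversion of R (basis 1 mol R); extent of reaction ξ = X.
Mole table: n_R = 1 − X; n_Q = 6.94 − 2X; n_M = X; n_I = 2.7 (inert).
Summing: n_T = 10.6 − 2X.
With p_i = (n_i/n_T)P, K_p = p_M / (p_R p_Q^2).
Substituting and setting equal to 0.105 bar^-2 gives a polynomial in X; the root in (0,1) is X = 0.674.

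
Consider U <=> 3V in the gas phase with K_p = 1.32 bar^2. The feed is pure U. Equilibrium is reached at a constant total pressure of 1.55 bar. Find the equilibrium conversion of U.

X = 0.335

Let X = conversion of U (basis 1 mol U); extent of reaction ξ = X.
Species balance: n_U = 1 − X; n_V = 3X.
n_T = Σnᵢ = 1 + 2X.
Mole fractions y_i = n_i/n_T; K_p = p_V^3 / (p_U) with p_i = y_i·P.
Substituting and setting equal to 1.32 bar^2 gives a polynomial in X; the root in (0,1) is X = 0.335.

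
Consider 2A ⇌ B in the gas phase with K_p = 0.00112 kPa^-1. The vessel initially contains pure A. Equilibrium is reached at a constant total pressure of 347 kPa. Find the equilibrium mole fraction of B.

y_B = 0.230

Let X = conversion of A (basis 1 mol A); extent of reaction ξ = 0.5X.
Mole table: n_A = 1 − X; n_B = 0.5X.
Summing: n_T = 1 − 0.5X.
With p_i = (n_i/n_T)P, K_p = p_B / (p_A^2).
Equating to 0.00112 kPa^-1 and solving on 0 < X < 1: X = 0.374.
Then n_B = 0.187, n_T = 0.813, so y_B = 0.230.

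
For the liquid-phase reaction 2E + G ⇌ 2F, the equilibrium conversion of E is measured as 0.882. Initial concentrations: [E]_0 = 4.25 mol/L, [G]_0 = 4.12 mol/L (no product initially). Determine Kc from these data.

Kc = 24.9 L/mol

Let X = conversion of E.
Concentrations: [E] = 4.25 − 4.25X; [G] = 4.12 − 2.12X; [F] = 4.25X.
At X = 0.882: [E] = 0.502, [G] = 2.25, [F] = 3.75.
Kc = [F]^2 / ([E]^2 [G]) = 24.9 L/mol.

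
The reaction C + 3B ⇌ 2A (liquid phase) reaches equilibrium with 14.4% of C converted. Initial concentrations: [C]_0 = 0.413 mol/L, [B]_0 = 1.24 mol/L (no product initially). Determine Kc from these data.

Kc = 0.0335 (mol/L)^-2

Let X = conversion of C.
Concentrations: [C] = 0.413 − 0.413X; [B] = 1.24 − 1.24X; [A] = 0.826X.
At X = 0.144: [C] = 0.354, [B] = 1.06, [A] = 0.119.
Kc = [A]^2 / ([C] [B]^3) = 0.0335 (mol/L)^-2.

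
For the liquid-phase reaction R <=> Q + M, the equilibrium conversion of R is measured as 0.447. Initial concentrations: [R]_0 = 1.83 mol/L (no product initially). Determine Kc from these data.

Kc = 0.661 mol/L

Let X = conversion of R.
Concentrations: [R] = 1.83 − 1.83X; [Q] = 1.83X; [M] = 1.83X.
At X = 0.447: [R] = 1.01, [Q] = 0.818, [M] = 0.818.
Kc = [Q] [M] / ([R]) = 0.661 mol/L.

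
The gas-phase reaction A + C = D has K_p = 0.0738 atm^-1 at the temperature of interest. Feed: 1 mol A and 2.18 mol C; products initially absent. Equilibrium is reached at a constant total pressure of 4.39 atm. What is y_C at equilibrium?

y_C = 0.667

Basis: 1 mol A initially; let X = conversion of A. Extent ξ = X.
Moles: n_A = 1 − X; n_C = 2.18 − X; n_D = X.
n_T = Σnᵢ = 3.18 − X.
With p_i = (n_i/n_T)P, K_p = p_D / (p_A p_C).
Equating to 0.0738 atm^-1 and solving on 0 < X < 1: X = 0.178.
Then n_C = 2, n_T = 3, so y_C = 0.667.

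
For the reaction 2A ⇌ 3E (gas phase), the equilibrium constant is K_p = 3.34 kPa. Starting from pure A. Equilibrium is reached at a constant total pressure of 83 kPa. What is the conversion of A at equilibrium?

X = 0.203

Take 1 mol A as basis and let X be its fractional conversion, so ξ = 0.5X.
Moles: n_A = 1 − X; n_E = 1.5X.
n_T = Σnᵢ = 1 + 0.5X.
With p_i = (n_i/n_T)P, K_p = p_E^3 / (p_A^2).
Equating to 3.34 kPa and solving on 0 < X < 1: X = 0.203.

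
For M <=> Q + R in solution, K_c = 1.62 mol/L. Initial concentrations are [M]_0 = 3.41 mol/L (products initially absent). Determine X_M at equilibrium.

X = 0.492

Let X = conversion of M; extent ξ = 3.41·X mol/L.
Concentrations: [M] = 3.41 − 3.41X; [Q] = 3.41X; [R] = 3.41X.
K_c = [Q] [R] / ([M]).
This equals 1.62 at X = 0.492 (the root in 0 < X < 1).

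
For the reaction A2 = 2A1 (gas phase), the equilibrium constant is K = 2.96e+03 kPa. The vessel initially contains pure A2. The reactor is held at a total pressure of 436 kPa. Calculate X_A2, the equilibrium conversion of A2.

X = 0.793

Basis: 1 mol A2 initially; let X = conversion of A2. Extent ξ = X.
Moles: n_A2 = 1 − X; n_A1 = 2X.
n_T = Σnᵢ = 1 + X.
Mole fractions y_i = n_i/n_T; K = p_A1^2 / (p_A2) with p_i = y_i·P.
Setting this equal to 2.96e+03 kPa and taking the physical root (0 < X < 1) gives X = 0.793.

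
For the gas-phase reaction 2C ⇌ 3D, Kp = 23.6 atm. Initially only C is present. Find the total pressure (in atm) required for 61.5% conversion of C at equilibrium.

Basis: 1 mol C initially; let X = conversion of C. Extent ξ = 0.5X.
Mole table: n_C = 1 − X; n_D = 1.5X.
n_T = Σnᵢ = 1 + 0.5X.
Kp = p_D^3 / (p_C^2) with p_i = (n_i/n_T)·P.
At X = 0.615: the mole-fraction product g(X) = Π y_i^ν_i = 4.051. Since Kp = g(X)·P^{1}, P = (Kp/g)^(1/1) = (23.6/4.051)^(1/1) = 5.83 atm.

P = 5.83 atm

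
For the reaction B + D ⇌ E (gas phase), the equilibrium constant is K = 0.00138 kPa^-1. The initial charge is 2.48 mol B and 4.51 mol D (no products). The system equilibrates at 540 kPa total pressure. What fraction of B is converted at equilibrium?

X = 0.309

Let X = conversion of B (basis 2.48 mol B); extent of reaction ξ = 2.48X.
Mole table: n_B = 2.48 − 2.48X; n_D = 4.51 − 2.48X; n_E = 2.48X.
Total moles n_T = 6.99 − 2.48X.
y_i = n_i/n_T, p_i = y_i·P. K = p_E / (p_B p_D).
Setting this equal to 0.00138 kPa^-1 and taking the physical root (0 < X < 1) gives X = 0.309.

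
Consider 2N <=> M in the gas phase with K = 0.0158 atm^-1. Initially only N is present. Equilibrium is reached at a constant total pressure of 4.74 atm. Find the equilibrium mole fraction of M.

y_M = 0.065

Basis: 1 mol N initially; let X = conversion of N. Extent ξ = 0.5X.
Mole table: n_N = 1 − X; n_M = 0.5X.
Summing: n_T = 1 − 0.5X.
Mole fractions y_i = n_i/n_T; K = p_M / (p_N^2) with p_i = y_i·P.
Setting this equal to 0.0158 atm^-1 and taking the physical root (0 < X < 1) gives X = 0.123.
Then n_M = 0.0614, n_T = 0.939, so y_M = 0.065.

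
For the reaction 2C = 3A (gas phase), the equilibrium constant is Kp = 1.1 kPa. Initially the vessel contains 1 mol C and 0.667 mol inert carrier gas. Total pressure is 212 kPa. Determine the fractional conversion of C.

Basis: 1 mol C initially; let X = conversion of C. Extent ξ = 0.5X.
Mole table: n_C = 1 − X; n_A = 1.5X; n_I = 0.667 (inert).
Summing: n_T = 1.67 + 0.5X.
y_i = n_i/n_T, p_i = y_i·P. Kp = p_A^3 / (p_C^2).
This yields a degree-3 equation in X; solving on (0,1), X = 0.127.

X = 0.127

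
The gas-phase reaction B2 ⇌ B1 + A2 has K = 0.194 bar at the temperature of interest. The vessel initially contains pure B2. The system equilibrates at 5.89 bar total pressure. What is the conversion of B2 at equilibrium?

X = 0.179

Let X = conversion of B2 (basis 1 mol B2); extent of reaction ξ = X.
Mole table: n_B2 = 1 − X; n_B1 = X; n_A2 = X.
Summing: n_T = 1 + X.
y_i = n_i/n_T, p_i = y_i·P. K = p_B1 p_A2 / (p_B2).
This yields a degree-2 equation in X; solving on (0,1), X = 0.179.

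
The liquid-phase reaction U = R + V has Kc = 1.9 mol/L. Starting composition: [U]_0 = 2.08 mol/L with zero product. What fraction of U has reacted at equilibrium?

Let X = conversion of U; extent ξ = 2.08·X mol/L.
Concentrations: [U] = 2.08 − 2.08X; [R] = 2.08X; [V] = 2.08X.
Kc = [R] [V] / ([U]).
Equating to 1.9 mol/L: the physical root is X = 0.603.

X = 0.603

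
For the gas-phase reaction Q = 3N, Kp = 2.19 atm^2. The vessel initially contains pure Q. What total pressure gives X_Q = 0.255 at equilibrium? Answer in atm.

Let X = conversion of Q (basis 1 mol Q); extent of reaction ξ = X.
Mole table: n_Q = 1 − X; n_N = 3X.
n_T = Σnᵢ = 1 + 2X.
Kp = p_N^3 / (p_Q) with p_i = (n_i/n_T)·P.
At X = 0.255: the mole-fraction product g(X) = Π y_i^ν_i = 0.2636. Since Kp = g(X)·P^{2}, P = (Kp/g)^(1/2) = (2.19/0.2636)^(1/2) = 2.88 atm.

P = 2.88 atm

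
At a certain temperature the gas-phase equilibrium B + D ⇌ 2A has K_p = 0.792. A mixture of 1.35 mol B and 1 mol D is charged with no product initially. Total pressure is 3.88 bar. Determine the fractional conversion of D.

X = 0.356

Basis: 1 mol D initially; let X = conversion of D. Extent ξ = X.
At extent ξ: n_B = 1.35 − X; n_D = 1 − X; n_A = 2X.
n_T stays at 2.35 (no change in mole number).
y_i = n_i/n_T, p_i = y_i·P. K_p = p_A^2 / (p_B p_D).
Setting this equal to 0.792 and taking the physical root (0 < X < 1) gives X = 0.356.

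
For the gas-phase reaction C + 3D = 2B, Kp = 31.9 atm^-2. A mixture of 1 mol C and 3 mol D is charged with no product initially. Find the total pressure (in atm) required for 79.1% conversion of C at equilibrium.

Take 1 mol C as basis and let X be its fractional conversion, so ξ = X.
Species balance: n_C = 1 − X; n_D = 3 − 3X; n_B = 2X.
n_T = Σnᵢ = 4 − 2X.
Kp = p_B^2 / (p_C p_D^3) with p_i = (n_i/n_T)·P.
At X = 0.791: the mole-fraction product g(X) = Π y_i^ν_i = 284. Since Kp = g(X)·P^{-2}, P = (g/Kp)^(1/2) = (284/31.9)^(1/2) = 2.98 atm.

P = 2.98 atm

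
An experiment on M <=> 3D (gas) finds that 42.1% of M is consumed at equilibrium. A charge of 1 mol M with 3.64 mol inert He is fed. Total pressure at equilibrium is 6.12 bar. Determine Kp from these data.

Kp = 4.34 bar^2

Let X = conversion of M (basis 1 mol M); extent of reaction ξ = X.
Mole table: n_M = 1 − X; n_D = 3X; n_I = 3.64 (inert).
Summing: n_T = 4.64 + 2X.
At X = 0.421: n_M = 0.579, n_D = 1.26, n_T = 5.48.
p_i = (n_i/n_T)·P. Kp = p_D^3 / (p_M) = 4.34 bar^2.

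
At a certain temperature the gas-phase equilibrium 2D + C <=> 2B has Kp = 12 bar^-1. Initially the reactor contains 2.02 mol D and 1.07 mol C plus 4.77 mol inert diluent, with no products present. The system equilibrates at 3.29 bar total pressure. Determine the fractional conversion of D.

Basis: 2.02 mol D initially; let X = conversion of D. Extent ξ = 1.01X.
Moles: n_D = 2.02 − 2.02X; n_C = 1.07 − 1.01X; n_B = 2.02X; n_I = 4.77 (inert).
n_T = Σnᵢ = 7.86 − 1.01X.
Mole fractions y_i = n_i/n_T; Kp = p_B^2 / (p_D^2 p_C) with p_i = y_i·P.
Equating to 12 bar^-1 and solving on 0 < X < 1: X = 0.611.

X = 0.611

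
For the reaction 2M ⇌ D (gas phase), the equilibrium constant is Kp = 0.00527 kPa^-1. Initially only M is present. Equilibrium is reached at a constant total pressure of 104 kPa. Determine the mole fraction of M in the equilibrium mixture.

Let X = conversion of M (basis 1 mol M); extent of reaction ξ = 0.5X.
Moles: n_M = 1 − X; n_D = 0.5X.
Total moles n_T = 1 − 0.5X.
With p_i = (n_i/n_T)P, Kp = p_D / (p_M^2).
Setting this equal to 0.00527 kPa^-1 and taking the physical root (0 < X < 1) gives X = 0.440.
Then n_M = 0.56, n_T = 0.78, so y_M = 0.718.

y_M = 0.718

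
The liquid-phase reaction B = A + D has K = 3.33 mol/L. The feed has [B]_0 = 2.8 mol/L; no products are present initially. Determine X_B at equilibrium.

X = 0.647

Let X = conversion of B; extent ξ = 2.8·X mol/L.
Concentrations: [B] = 2.8 − 2.8X; [A] = 2.8X; [D] = 2.8X.
K = [A] [D] / ([B]).
Equating to 3.33 mol/L: the physical root is X = 0.647.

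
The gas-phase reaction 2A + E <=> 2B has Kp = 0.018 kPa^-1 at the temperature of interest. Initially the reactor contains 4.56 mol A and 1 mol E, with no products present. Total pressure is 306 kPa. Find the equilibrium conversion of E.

X = 0.772

Let X = conversion of E (basis 1 mol E); extent of reaction ξ = X.
Species balance: n_A = 4.56 − 2X; n_E = 1 − X; n_B = 2X.
Total moles n_T = 5.56 − X.
With p_i = (n_i/n_T)P, Kp = p_B^2 / (p_A^2 p_E).
This yields a degree-3 equation in X; solving on (0,1), X = 0.772.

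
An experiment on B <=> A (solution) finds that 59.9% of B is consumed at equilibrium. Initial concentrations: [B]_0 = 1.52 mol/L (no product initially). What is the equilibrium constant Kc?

Kc = 1.49

Let X = conversion of B.
Concentrations: [B] = 1.52 − 1.52X; [A] = 1.52X.
At X = 0.599: [B] = 0.61, [A] = 0.91.
Kc = [A] / ([B]) = 1.49.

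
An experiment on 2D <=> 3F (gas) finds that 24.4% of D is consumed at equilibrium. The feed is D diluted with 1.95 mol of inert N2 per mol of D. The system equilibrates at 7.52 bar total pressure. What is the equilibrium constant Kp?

Take 1 mol D as basis and let X be its fractional conversion, so ξ = 0.5X.
Mole table: n_D = 1 − X; n_F = 1.5X; n_I = 1.95 (inert).
n_T = Σnᵢ = 2.95 + 0.5X.
At X = 0.244: n_D = 0.756, n_F = 0.366, n_T = 3.07.
p_i = (n_i/n_T)·P. Kp = p_F^3 / (p_D^2) = 0.21 bar.

Kp = 0.21 bar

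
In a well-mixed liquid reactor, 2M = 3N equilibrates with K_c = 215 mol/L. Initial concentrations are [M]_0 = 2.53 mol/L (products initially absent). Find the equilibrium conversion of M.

X = 0.845

Let X = conversion of M; extent ξ = 2.53X/2 mol/L.
Concentrations: [M] = 2.53 − 2.53X; [N] = 3.79X.
K_c = [N]^3 / ([M]^2).
Setting equal to 215 and solving for X on (0,1) gives X = 0.845.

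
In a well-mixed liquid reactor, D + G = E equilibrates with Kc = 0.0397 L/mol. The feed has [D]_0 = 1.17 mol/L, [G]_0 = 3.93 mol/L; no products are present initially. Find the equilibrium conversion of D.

Let X = conversion of D; extent ξ = 1.17·X mol/L.
Concentrations: [D] = 1.17 − 1.17X; [G] = 3.93 − 1.17X; [E] = 1.17X.
Kc = [E] / ([D] [G]).
Setting equal to 0.0397 and solving for X on (0,1) gives X = 0.130.

X = 0.130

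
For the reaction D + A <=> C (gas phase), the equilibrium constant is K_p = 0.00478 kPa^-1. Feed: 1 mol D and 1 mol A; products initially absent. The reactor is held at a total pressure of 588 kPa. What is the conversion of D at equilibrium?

X = 0.488

Basis: 1 mol D initially; let X = conversion of D. Extent ξ = X.
Species balance: n_D = 1 − X; n_A = 1 − X; n_C = X.
n_T = Σnᵢ = 2 − X.
Mole fractions y_i = n_i/n_T; K_p = p_C / (p_D p_A) with p_i = y_i·P.
Equating to 0.00478 kPa^-1 and solving on 0 < X < 1: X = 0.488.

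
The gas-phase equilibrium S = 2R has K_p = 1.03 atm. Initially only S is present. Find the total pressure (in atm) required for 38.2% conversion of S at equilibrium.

Let X = conversion of S (basis 1 mol S); extent of reaction ξ = X.
Mole table: n_S = 1 − X; n_R = 2X.
Summing: n_T = 1 + X.
K_p = p_R^2 / (p_S) with p_i = (n_i/n_T)·P.
At X = 0.382: the mole-fraction product g(X) = Π y_i^ν_i = 0.6834. Since K_p = g(X)·P^{1}, P = (K_p/g)^(1/1) = (1.03/0.6834)^(1/1) = 1.51 atm.

P = 1.51 atm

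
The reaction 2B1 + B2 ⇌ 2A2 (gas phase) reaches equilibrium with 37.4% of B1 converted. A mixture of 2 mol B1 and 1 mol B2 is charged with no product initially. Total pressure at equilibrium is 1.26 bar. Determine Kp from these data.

Let X = conversion of B1 (basis 2 mol B1); extent of reaction ξ = X.
Moles: n_B1 = 2 − 2X; n_B2 = 1 − X; n_A2 = 2X.
n_T = Σnᵢ = 3 − X.
At X = 0.374: n_B1 = 1.25, n_B2 = 0.626, n_A2 = 0.748, n_T = 2.63.
p_i = (n_i/n_T)·P. Kp = p_A2^2 / (p_B1^2 p_B2) = 1.19 bar^-1.

Kp = 1.19 bar^-1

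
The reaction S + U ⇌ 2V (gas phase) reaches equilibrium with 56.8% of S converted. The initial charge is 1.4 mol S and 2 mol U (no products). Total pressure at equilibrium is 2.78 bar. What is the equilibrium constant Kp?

Kp = 3.47

Take 1.4 mol S as basis and let X be its fractional conversion, so ξ = 1.4X.
Species balance: n_S = 1.4 − 1.4X; n_U = 2 − 1.4X; n_V = 2.8X.
Since Δν = 0, n_T = 3.4 throughout.
At X = 0.568: n_S = 0.605, n_U = 1.2, n_V = 1.59, n_T = 3.4.
p_i = (n_i/n_T)·P. Kp = p_V^2 / (p_S p_U) = 3.47.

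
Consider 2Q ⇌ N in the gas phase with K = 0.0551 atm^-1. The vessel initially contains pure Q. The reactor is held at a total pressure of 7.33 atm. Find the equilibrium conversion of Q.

X = 0.382

Let X = conversion of Q (basis 1 mol Q); extent of reaction ξ = 0.5X.
Mole table: n_Q = 1 − X; n_N = 0.5X.
n_T = Σnᵢ = 1 − 0.5X.
With p_i = (n_i/n_T)P, K = p_N / (p_Q^2).
Setting this equal to 0.0551 atm^-1 and taking the physical root (0 < X < 1) gives X = 0.382.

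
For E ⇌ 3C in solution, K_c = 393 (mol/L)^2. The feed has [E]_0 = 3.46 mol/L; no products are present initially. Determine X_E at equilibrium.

X = 0.708

Let X = conversion of E; extent ξ = 3.46·X mol/L.
Concentrations: [E] = 3.46 − 3.46X; [C] = 10.4X.
K_c = [C]^3 / ([E]).
Solving K_c = 393 for X ∈ (0,1): X = 0.708.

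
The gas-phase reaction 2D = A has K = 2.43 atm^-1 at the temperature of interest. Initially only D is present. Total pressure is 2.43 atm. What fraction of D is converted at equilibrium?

X = 0.798

Take 1 mol D as basis and let X be its fractional conversion, so ξ = 0.5X.
Moles: n_D = 1 − X; n_A = 0.5X.
n_T = Σnᵢ = 1 − 0.5X.
Mole fractions y_i = n_i/n_T; K = p_A / (p_D^2) with p_i = y_i·P.
This yields a degree-2 equation in X; solving on (0,1), X = 0.798.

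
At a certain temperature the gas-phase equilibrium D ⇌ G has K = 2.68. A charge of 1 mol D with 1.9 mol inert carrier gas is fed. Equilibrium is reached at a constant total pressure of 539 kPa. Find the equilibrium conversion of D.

Basis: 1 mol D initially; let X = conversion of D. Extent ξ = X.
Species balance: n_D = 1 − X; n_G = X; n_I = 1.9 (inert).
n_T stays at 2.9 (no change in mole number).
Mole fractions y_i = n_i/n_T; K = p_G / (p_D) with p_i = y_i·P.
Setting this equal to 2.68 and taking the physical root (0 < X < 1) gives X = 0.728.

X = 0.728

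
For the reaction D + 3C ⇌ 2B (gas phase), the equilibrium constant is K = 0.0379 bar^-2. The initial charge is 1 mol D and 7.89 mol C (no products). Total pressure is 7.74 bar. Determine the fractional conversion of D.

Let X = conversion of D (basis 1 mol D); extent of reaction ξ = X.
Mole table: n_D = 1 − X; n_C = 7.89 − 3X; n_B = 2X.
Total moles n_T = 8.89 − 2X.
y_i = n_i/n_T, p_i = y_i·P. K = p_B^2 / (p_D p_C^3).
Setting this equal to 0.0379 bar^-2 and taking the physical root (0 < X < 1) gives X = 0.725.

X = 0.725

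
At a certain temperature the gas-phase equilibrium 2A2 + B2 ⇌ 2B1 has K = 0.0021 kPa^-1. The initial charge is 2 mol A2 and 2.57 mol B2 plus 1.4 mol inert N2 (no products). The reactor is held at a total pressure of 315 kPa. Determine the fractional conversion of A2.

Take 2 mol A2 as basis and let X be its fractional conversion, so ξ = X.
Moles: n_A2 = 2 − 2X; n_B2 = 2.57 − X; n_B1 = 2X; n_I = 1.4 (inert).
Total moles n_T = 5.97 − X.
With p_i = (n_i/n_T)P, K = p_B1^2 / (p_A2^2 p_B2).
This yields a degree-3 equation in X; solving on (0,1), X = 0.339.

X = 0.339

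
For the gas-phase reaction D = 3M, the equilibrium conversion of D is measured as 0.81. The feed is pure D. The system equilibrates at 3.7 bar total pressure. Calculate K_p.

Basis: 1 mol D initially; let X = conversion of D. Extent ξ = X.
At extent ξ: n_D = 1 − X; n_M = 3X.
n_T = Σnᵢ = 1 + 2X.
At X = 0.81: n_D = 0.19, n_M = 2.43, n_T = 2.62.
p_i = (n_i/n_T)·P. K_p = p_M^3 / (p_D) = 151 bar^2.

K_p = 151 bar^2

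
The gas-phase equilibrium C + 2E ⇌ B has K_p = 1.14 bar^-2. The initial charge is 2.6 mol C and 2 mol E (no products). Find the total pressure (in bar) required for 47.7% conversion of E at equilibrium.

P = 1.55 bar

Basis: 2 mol E initially; let X = conversion of E. Extent ξ = X.
Species balance: n_C = 2.6 − X; n_E = 2 − 2X; n_B = X.
n_T = Σnᵢ = 4.6 − 2X.
K_p = p_B / (p_C p_E^2) with p_i = (n_i/n_T)·P.
At X = 0.477: the mole-fraction product g(X) = Π y_i^ν_i = 2.73. Since K_p = g(X)·P^{-2}, P = (g/K_p)^(1/2) = (2.73/1.14)^(1/2) = 1.55 bar.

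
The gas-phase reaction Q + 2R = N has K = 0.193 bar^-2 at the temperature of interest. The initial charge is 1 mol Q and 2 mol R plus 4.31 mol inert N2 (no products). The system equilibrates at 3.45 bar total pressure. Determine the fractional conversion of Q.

X = 0.124

Basis: 1 mol Q initially; let X = conversion of Q. Extent ξ = X.
At extent ξ: n_Q = 1 − X; n_R = 2 − 2X; n_N = X; n_I = 4.31 (inert).
n_T = Σnᵢ = 7.31 − 2X.
Mole fractions y_i = n_i/n_T; K = p_N / (p_Q p_R^2) with p_i = y_i·P.
Equating to 0.193 bar^-2 and solving on 0 < X < 1: X = 0.124.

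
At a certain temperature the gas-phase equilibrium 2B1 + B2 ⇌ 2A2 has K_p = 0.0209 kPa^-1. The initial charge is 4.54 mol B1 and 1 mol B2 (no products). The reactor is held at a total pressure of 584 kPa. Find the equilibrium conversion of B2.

Let X = conversion of B2 (basis 1 mol B2); extent of reaction ξ = X.
Species balance: n_B1 = 4.54 − 2X; n_B2 = 1 − X; n_A2 = 2X.
Total moles n_T = 5.54 − X.
Mole fractions y_i = n_i/n_T; K_p = p_A2^2 / (p_B1^2 p_B2) with p_i = y_i·P.
Equating to 0.0209 kPa^-1 and solving on 0 < X < 1: X = 0.858.

X = 0.858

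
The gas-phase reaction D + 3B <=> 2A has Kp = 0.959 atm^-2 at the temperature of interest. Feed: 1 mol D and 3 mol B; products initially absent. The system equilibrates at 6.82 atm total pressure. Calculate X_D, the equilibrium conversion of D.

Let X = conversion of D (basis 1 mol D); extent of reaction ξ = X.
Species balance: n_D = 1 − X; n_B = 3 − 3X; n_A = 2X.
n_T = Σnᵢ = 4 − 2X.
With p_i = (n_i/n_T)P, Kp = p_A^2 / (p_D p_B^3).
Substituting and setting equal to 0.959 atm^-2 gives a polynomial in X; the root in (0,1) is X = 0.679.

X = 0.679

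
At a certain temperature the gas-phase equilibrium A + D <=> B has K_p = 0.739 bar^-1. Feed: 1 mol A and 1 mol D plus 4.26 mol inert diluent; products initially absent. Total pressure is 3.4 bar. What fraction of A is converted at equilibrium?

Take 1 mol A as basis and let X be its fractional conversion, so ξ = X.
Moles: n_A = 1 − X; n_D = 1 − X; n_B = X; n_I = 4.26 (inert).
n_T = Σnᵢ = 6.26 − X.
y_i = n_i/n_T, p_i = y_i·P. K_p = p_B / (p_A p_D).
Equating to 0.739 bar^-1 and solving on 0 < X < 1: X = 0.241.

X = 0.241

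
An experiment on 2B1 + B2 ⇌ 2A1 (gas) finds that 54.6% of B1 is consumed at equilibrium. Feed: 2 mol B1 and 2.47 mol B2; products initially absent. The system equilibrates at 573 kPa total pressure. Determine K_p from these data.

Let X = conversion of B1 (basis 2 mol B1); extent of reaction ξ = X.
Mole table: n_B1 = 2 − 2X; n_B2 = 2.47 − X; n_A1 = 2X.
n_T = Σnᵢ = 4.47 − X.
At X = 0.546: n_B1 = 0.908, n_B2 = 1.92, n_A1 = 1.09, n_T = 3.92.
p_i = (n_i/n_T)·P. K_p = p_A1^2 / (p_B1^2 p_B2) = 0.00515 kPa^-1.

K_p = 0.00515 kPa^-1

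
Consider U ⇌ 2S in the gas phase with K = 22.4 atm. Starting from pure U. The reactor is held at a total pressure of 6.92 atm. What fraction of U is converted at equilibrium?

X = 0.669

Take 1 mol U as basis and let X be its fractional conversion, so ξ = X.
Mole table: n_U = 1 − X; n_S = 2X.
n_T = Σnᵢ = 1 + X.
y_i = n_i/n_T, p_i = y_i·P. K = p_S^2 / (p_U).
Equating to 22.4 atm and solving on 0 < X < 1: X = 0.669.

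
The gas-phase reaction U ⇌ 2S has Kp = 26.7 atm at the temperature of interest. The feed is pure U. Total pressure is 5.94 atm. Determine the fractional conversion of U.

X = 0.727

Basis: 1 mol U initially; let X = conversion of U. Extent ξ = X.
Mole table: n_U = 1 − X; n_S = 2X.
Summing: n_T = 1 + X.
With p_i = (n_i/n_T)P, Kp = p_S^2 / (p_U).
This yields a degree-2 equation in X; solving on (0,1), X = 0.727.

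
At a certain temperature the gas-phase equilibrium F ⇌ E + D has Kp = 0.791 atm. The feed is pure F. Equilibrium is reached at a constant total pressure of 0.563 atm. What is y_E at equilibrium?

y_E = 0.433

Basis: 1 mol F initially; let X = conversion of F. Extent ξ = X.
Mole table: n_F = 1 − X; n_E = X; n_D = X.
Summing: n_T = 1 + X.
Mole fractions y_i = n_i/n_T; Kp = p_E p_D / (p_F) with p_i = y_i·P.
Equating to 0.791 atm and solving on 0 < X < 1: X = 0.764.
Then n_E = 0.764, n_T = 1.76, so y_E = 0.433.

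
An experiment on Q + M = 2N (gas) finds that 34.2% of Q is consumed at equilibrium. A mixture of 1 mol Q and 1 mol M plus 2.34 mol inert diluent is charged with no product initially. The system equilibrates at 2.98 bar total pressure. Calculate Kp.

Kp = 1.08

Basis: 1 mol Q initially; let X = conversion of Q. Extent ξ = X.
Mole table: n_Q = 1 − X; n_M = 1 − X; n_N = 2X; n_I = 2.34 (inert).
Since Δν = 0, n_T = 4.34 throughout.
At X = 0.342: n_Q = 0.658, n_M = 0.658, n_N = 0.684, n_T = 4.34.
p_i = (n_i/n_T)·P. Kp = p_N^2 / (p_Q p_M) = 1.08.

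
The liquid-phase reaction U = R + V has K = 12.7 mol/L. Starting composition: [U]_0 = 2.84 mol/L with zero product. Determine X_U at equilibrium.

X = 0.842

Let X = conversion of U; extent ξ = 2.84·X mol/L.
Concentrations: [U] = 2.84 − 2.84X; [R] = 2.84X; [V] = 2.84X.
K = [R] [V] / ([U]).
Solving K = 12.7 for X ∈ (0,1): X = 0.842.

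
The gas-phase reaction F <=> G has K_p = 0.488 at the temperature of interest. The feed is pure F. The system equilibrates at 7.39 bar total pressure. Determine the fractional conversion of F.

X = 0.328

Take 1 mol F as basis and let X be its fractional conversion, so ξ = X.
Species balance: n_F = 1 − X; n_G = X.
n_T stays at 1 (no change in mole number).
Mole fractions y_i = n_i/n_T; K_p = p_G / (p_F) with p_i = y_i·P.
Substituting and setting equal to 0.488 gives a polynomial in X; the root in (0,1) is X = 0.328.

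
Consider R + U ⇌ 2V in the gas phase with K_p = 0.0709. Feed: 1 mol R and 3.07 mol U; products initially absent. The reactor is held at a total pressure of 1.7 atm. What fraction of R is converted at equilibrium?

X = 0.201

Take 1 mol R as basis and let X be its fractional conversion, so ξ = X.
Species balance: n_R = 1 − X; n_U = 3.07 − X; n_V = 2X.
Total moles n_T = 4.07 (Δν = 0, constant).
Mole fractions y_i = n_i/n_T; K_p = p_V^2 / (p_R p_U) with p_i = y_i·P.
This yields a degree-2 equation in X; solving on (0,1), X = 0.201.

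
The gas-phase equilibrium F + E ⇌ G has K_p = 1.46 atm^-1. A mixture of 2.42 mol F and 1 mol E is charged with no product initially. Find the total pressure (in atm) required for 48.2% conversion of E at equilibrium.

Basis: 1 mol E initially; let X = conversion of E. Extent ξ = X.
At extent ξ: n_F = 2.42 − X; n_E = 1 − X; n_G = X.
Summing: n_T = 3.42 − X.
K_p = p_G / (p_F p_E) with p_i = (n_i/n_T)·P.
At X = 0.482: the mole-fraction product g(X) = Π y_i^ν_i = 1.411. Since K_p = g(X)·P^{-1}, P = (g/K_p)^(1/1) = (1.411/1.46)^(1/1) = 0.966 atm.

P = 0.966 atm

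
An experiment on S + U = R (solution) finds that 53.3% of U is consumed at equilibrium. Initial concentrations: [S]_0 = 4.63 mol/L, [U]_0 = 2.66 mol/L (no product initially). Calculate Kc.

Kc = 0.355 L/mol

Let X = conversion of U.
Concentrations: [S] = 4.63 − 2.66X; [U] = 2.66 − 2.66X; [R] = 2.66X.
At X = 0.533: [S] = 3.21, [U] = 1.24, [R] = 1.42.
Kc = [R] / ([S] [U]) = 0.355 L/mol.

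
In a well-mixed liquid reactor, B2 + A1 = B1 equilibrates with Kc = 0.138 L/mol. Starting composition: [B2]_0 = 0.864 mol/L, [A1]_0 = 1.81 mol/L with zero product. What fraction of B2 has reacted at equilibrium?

Let X = conversion of B2; extent ξ = 0.864·X mol/L.
Concentrations: [B2] = 0.864 − 0.864X; [A1] = 1.81 − 0.864X; [B1] = 0.864X.
Kc = [B1] / ([B2] [A1]).
This equals 0.138 at X = 0.185 (the root in 0 < X < 1).

X = 0.185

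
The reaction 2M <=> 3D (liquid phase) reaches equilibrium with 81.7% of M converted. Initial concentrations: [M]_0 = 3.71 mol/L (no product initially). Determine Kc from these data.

Let X = conversion of M.
Concentrations: [M] = 3.71 − 3.71X; [D] = 5.56X.
At X = 0.817: [M] = 0.679, [D] = 4.55.
Kc = [D]^3 / ([M]^2) = 204 mol/L.

Kc = 204 mol/L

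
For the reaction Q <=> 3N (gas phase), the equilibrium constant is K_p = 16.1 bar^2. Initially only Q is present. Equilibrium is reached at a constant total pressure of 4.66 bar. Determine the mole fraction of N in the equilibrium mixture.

Let X = conversion of Q (basis 1 mol Q); extent of reaction ξ = X.
Mole table: n_Q = 1 − X; n_N = 3X.
n_T = Σnᵢ = 1 + 2X.
y_i = n_i/n_T, p_i = y_i·P. K_p = p_N^3 / (p_Q).
This yields a degree-3 equation in X; solving on (0,1), X = 0.375.
Then n_N = 1.12, n_T = 1.75, so y_N = 0.642.

y_N = 0.642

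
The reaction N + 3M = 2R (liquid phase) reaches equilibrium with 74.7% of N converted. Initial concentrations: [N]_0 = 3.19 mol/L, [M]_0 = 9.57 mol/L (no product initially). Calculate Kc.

Kc = 1.98 (mol/L)^-2

Let X = conversion of N.
Concentrations: [N] = 3.19 − 3.19X; [M] = 9.57 − 9.57X; [R] = 6.38X.
At X = 0.747: [N] = 0.807, [M] = 2.42, [R] = 4.77.
Kc = [R]^2 / ([N] [M]^3) = 1.98 (mol/L)^-2.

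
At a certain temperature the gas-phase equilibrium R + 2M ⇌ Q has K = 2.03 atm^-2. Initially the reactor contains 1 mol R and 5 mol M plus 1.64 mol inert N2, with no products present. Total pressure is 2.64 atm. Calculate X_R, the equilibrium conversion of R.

X = 0.816

Basis: 1 mol R initially; let X = conversion of R. Extent ξ = X.
Species balance: n_R = 1 − X; n_M = 5 − 2X; n_Q = X; n_I = 1.64 (inert).
Total moles n_T = 7.64 − 2X.
y_i = n_i/n_T, p_i = y_i·P. K = p_Q / (p_R p_M^2).
This yields a degree-3 equation in X; solving on (0,1), X = 0.816.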